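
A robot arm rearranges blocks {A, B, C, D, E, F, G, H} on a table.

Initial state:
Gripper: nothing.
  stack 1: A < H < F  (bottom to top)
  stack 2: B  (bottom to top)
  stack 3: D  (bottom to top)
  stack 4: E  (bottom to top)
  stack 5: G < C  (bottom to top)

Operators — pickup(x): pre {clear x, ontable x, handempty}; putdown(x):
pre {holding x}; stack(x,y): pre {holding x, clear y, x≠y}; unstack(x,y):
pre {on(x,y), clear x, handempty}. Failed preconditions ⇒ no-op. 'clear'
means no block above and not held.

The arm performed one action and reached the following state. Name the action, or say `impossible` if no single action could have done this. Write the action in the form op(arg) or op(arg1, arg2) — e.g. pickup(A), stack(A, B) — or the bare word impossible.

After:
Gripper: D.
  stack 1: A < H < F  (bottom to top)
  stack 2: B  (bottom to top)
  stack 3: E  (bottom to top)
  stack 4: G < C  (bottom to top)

pickup(D)

target: towers=[A/H/F; B; E; G/C] holding=D
         pickup(E) → towers=[A/H/F; B; D; G/C] holding=E
         pickup(B) → towers=[A/H/F; D; E; G/C] holding=B
     unstack(F, H) → towers=[A/H; B; D; E; G/C] holding=F
         pickup(D) → towers=[A/H/F; B; E; G/C] holding=D  ← match
     unstack(C, G) → towers=[A/H/F; B; D; E; G] holding=C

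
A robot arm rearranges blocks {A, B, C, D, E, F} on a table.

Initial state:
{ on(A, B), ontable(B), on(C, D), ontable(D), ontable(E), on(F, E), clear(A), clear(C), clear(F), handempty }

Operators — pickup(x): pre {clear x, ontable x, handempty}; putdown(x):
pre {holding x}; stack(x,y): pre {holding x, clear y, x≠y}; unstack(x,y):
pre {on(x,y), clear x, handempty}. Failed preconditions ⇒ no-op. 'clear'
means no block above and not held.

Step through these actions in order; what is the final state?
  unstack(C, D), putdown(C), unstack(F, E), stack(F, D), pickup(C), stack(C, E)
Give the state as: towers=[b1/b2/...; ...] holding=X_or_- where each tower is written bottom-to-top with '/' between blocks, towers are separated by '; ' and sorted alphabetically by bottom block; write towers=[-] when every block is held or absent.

step 1 (unstack(C, D)): towers=[B/A; D; E/F] holding=C
step 2 (putdown(C)): towers=[B/A; C; D; E/F] holding=-
step 3 (unstack(F, E)): towers=[B/A; C; D; E] holding=F
step 4 (stack(F, D)): towers=[B/A; C; D/F; E] holding=-
step 5 (pickup(C)): towers=[B/A; D/F; E] holding=C
step 6 (stack(C, E)): towers=[B/A; D/F; E/C] holding=-

towers=[B/A; D/F; E/C] holding=-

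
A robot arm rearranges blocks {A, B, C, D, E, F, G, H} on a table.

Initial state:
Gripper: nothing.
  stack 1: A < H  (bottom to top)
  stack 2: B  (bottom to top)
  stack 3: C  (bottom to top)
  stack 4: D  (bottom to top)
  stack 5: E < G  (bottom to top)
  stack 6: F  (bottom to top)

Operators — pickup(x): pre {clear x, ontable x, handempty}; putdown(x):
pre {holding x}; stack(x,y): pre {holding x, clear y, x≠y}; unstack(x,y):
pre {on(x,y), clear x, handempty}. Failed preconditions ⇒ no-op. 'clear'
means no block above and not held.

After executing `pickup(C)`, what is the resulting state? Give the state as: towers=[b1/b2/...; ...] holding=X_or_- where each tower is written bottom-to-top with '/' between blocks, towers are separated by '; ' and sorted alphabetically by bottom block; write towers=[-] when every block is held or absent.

towers=[A/H; B; D; E/G; F] holding=C

before: towers=[A/H; B; C; D; E/G; F] holding=-
pre[pickup(C)]: clear(C) ok, ontable(C) ok, handempty ok
all met → apply pickup(C)
after:  towers=[A/H; B; D; E/G; F] holding=C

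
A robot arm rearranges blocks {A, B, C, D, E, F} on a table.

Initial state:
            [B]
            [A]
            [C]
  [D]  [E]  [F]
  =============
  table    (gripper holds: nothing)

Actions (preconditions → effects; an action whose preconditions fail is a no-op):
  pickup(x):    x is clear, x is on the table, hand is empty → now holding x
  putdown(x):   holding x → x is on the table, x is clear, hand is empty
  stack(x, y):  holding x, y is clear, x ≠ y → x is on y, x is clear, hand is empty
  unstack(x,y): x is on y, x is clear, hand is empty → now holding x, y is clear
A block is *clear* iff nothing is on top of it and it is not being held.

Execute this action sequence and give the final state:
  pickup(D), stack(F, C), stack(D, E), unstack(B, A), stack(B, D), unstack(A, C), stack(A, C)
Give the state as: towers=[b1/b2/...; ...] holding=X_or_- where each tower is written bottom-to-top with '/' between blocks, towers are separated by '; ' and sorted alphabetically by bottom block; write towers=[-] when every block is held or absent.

step 1 (pickup(D)): towers=[E; F/C/A/B] holding=D
step 2 (stack(F, C)) [no-op]: towers=[E; F/C/A/B] holding=D
step 3 (stack(D, E)): towers=[E/D; F/C/A/B] holding=-
step 4 (unstack(B, A)): towers=[E/D; F/C/A] holding=B
step 5 (stack(B, D)): towers=[E/D/B; F/C/A] holding=-
step 6 (unstack(A, C)): towers=[E/D/B; F/C] holding=A
step 7 (stack(A, C)): towers=[E/D/B; F/C/A] holding=-

towers=[E/D/B; F/C/A] holding=-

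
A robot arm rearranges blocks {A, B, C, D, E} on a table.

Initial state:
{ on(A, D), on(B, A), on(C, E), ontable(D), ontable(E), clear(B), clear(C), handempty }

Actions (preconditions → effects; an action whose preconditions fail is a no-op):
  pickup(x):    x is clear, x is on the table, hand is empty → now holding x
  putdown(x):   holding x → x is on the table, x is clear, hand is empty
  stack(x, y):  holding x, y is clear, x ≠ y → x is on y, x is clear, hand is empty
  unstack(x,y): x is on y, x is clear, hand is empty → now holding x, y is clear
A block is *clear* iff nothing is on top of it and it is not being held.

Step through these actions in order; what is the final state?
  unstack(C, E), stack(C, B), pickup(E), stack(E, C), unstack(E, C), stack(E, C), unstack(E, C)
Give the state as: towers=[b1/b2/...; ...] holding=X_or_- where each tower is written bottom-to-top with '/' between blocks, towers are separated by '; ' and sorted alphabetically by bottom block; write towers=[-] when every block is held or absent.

step 1 (unstack(C, E)): towers=[D/A/B; E] holding=C
step 2 (stack(C, B)): towers=[D/A/B/C; E] holding=-
step 3 (pickup(E)): towers=[D/A/B/C] holding=E
step 4 (stack(E, C)): towers=[D/A/B/C/E] holding=-
step 5 (unstack(E, C)): towers=[D/A/B/C] holding=E
step 6 (stack(E, C)): towers=[D/A/B/C/E] holding=-
step 7 (unstack(E, C)): towers=[D/A/B/C] holding=E

towers=[D/A/B/C] holding=E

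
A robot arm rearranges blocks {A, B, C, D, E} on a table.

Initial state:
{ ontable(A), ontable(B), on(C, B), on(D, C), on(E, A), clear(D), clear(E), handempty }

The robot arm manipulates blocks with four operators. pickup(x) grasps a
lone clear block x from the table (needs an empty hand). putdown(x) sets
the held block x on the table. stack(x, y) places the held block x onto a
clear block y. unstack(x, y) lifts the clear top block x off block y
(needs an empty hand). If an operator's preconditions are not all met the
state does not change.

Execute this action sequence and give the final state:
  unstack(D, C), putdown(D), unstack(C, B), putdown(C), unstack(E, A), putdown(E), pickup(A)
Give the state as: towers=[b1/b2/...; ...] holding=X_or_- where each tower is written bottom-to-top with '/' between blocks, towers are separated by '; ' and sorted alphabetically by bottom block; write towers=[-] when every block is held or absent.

step 1 (unstack(D, C)): towers=[A/E; B/C] holding=D
step 2 (putdown(D)): towers=[A/E; B/C; D] holding=-
step 3 (unstack(C, B)): towers=[A/E; B; D] holding=C
step 4 (putdown(C)): towers=[A/E; B; C; D] holding=-
step 5 (unstack(E, A)): towers=[A; B; C; D] holding=E
step 6 (putdown(E)): towers=[A; B; C; D; E] holding=-
step 7 (pickup(A)): towers=[B; C; D; E] holding=A

towers=[B; C; D; E] holding=A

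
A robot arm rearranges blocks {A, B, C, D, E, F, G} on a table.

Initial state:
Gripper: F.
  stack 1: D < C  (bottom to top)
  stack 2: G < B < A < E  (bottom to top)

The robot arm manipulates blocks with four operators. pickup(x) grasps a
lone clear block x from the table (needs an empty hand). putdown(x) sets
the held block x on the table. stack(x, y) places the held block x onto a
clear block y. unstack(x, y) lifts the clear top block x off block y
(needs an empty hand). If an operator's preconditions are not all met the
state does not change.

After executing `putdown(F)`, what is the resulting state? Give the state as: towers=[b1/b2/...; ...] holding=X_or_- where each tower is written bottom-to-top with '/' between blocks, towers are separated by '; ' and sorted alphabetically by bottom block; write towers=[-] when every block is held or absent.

before: towers=[D/C; G/B/A/E] holding=F
pre[putdown(F)]: holding(F) ✓
all met → apply putdown(F)
after:  towers=[D/C; F; G/B/A/E] holding=-

towers=[D/C; F; G/B/A/E] holding=-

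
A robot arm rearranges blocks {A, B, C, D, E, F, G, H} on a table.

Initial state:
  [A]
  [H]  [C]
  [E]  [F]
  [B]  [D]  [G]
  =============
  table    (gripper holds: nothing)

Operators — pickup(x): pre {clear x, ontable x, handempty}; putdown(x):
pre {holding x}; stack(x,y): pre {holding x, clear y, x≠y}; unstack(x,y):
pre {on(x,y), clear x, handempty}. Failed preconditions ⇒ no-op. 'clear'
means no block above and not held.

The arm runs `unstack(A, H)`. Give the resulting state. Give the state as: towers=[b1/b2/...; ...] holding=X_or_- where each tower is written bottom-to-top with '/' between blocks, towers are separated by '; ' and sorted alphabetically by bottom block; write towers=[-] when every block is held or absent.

before: towers=[B/E/H/A; D/F/C; G] holding=-
pre[unstack(A, H)]: on(A,H) ✓, clear(A) ✓, handempty ✓
all met → apply unstack(A, H)
after:  towers=[B/E/H; D/F/C; G] holding=A

towers=[B/E/H; D/F/C; G] holding=A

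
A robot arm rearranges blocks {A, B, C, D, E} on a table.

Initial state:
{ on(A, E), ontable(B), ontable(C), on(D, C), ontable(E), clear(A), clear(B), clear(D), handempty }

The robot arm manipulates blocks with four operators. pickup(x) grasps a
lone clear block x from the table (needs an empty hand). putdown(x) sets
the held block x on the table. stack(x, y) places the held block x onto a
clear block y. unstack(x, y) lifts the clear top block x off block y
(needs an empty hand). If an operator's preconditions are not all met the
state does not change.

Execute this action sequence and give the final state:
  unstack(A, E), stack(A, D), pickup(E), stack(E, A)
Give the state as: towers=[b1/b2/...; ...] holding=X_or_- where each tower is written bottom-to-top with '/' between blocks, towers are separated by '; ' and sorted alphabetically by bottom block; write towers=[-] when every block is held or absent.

step 1 (unstack(A, E)): towers=[B; C/D; E] holding=A
step 2 (stack(A, D)): towers=[B; C/D/A; E] holding=-
step 3 (pickup(E)): towers=[B; C/D/A] holding=E
step 4 (stack(E, A)): towers=[B; C/D/A/E] holding=-

towers=[B; C/D/A/E] holding=-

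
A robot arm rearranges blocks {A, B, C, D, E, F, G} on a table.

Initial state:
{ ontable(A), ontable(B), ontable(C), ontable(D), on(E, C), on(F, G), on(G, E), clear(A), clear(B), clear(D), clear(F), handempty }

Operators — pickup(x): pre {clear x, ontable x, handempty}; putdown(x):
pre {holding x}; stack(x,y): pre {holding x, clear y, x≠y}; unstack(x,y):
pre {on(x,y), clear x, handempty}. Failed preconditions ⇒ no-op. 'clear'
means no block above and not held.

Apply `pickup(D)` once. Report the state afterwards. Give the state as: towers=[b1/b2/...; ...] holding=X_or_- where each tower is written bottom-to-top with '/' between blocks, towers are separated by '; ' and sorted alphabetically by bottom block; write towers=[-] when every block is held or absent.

towers=[A; B; C/E/G/F] holding=D

before: towers=[A; B; C/E/G/F; D] holding=-
pre[pickup(D)]: clear(D) yes, ontable(D) yes, handempty yes
all met → apply pickup(D)
after:  towers=[A; B; C/E/G/F] holding=D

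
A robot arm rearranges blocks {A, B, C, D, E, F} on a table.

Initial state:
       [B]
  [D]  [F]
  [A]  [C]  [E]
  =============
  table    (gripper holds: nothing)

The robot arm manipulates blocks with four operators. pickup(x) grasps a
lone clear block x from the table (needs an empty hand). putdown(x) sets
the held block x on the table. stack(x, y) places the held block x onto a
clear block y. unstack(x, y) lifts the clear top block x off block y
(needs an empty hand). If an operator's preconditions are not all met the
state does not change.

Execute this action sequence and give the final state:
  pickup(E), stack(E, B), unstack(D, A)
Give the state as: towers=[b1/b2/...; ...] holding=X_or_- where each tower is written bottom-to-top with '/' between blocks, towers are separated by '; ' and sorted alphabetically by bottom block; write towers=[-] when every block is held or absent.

step 1 (pickup(E)): towers=[A/D; C/F/B] holding=E
step 2 (stack(E, B)): towers=[A/D; C/F/B/E] holding=-
step 3 (unstack(D, A)): towers=[A; C/F/B/E] holding=D

towers=[A; C/F/B/E] holding=D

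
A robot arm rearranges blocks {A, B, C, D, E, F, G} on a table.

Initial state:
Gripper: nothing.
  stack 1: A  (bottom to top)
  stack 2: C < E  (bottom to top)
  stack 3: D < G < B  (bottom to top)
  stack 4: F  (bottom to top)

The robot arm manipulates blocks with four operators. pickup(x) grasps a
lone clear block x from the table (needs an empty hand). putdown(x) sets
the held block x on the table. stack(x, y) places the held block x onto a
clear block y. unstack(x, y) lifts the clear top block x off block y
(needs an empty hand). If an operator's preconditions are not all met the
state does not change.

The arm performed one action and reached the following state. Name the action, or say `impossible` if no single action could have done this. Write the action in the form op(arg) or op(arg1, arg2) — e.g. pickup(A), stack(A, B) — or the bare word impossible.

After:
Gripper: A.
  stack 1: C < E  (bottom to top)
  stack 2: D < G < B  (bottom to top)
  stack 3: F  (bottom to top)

target: towers=[C/E; D/G/B; F] holding=A
     unstack(B, G) → towers=[A; C/E; D/G; F] holding=B
         pickup(F) → towers=[A; C/E; D/G/B] holding=F
         pickup(A) → towers=[C/E; D/G/B; F] holding=A  ← match
     unstack(E, C) → towers=[A; C; D/G/B; F] holding=E

pickup(A)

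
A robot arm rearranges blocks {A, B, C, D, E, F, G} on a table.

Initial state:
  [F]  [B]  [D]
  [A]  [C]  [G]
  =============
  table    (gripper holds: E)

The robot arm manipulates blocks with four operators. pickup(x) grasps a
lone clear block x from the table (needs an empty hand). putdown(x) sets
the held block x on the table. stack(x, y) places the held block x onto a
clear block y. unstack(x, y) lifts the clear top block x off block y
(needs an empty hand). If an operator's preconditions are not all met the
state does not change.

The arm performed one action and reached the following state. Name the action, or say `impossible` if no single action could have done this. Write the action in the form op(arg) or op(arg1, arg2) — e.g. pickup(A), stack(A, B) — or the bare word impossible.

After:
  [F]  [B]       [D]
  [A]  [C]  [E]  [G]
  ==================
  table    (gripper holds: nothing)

target: towers=[A/F; C/B; E; G/D] holding=-
        putdown(E) → towers=[A/F; C/B; E; G/D] holding=-  ← match
       stack(E, B) → towers=[A/F; C/B/E; G/D] holding=-
       stack(E, F) → towers=[A/F/E; C/B; G/D] holding=-
       stack(E, D) → towers=[A/F; C/B; G/D/E] holding=-

putdown(E)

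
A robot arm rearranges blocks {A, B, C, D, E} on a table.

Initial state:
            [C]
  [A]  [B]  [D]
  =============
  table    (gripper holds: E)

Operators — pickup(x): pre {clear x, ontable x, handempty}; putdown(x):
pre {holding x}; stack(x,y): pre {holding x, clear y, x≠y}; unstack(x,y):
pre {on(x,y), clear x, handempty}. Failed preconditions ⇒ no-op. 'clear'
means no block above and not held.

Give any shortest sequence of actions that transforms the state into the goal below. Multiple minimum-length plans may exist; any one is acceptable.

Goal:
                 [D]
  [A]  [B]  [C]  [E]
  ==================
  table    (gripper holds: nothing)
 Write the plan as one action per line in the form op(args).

putdown(E)
unstack(C, D)
putdown(C)
pickup(D)
stack(D, E)

step 1 (putdown(E)): towers=[A; B; D/C; E] holding=-
step 2 (unstack(C, D)): towers=[A; B; D; E] holding=C
step 3 (putdown(C)): towers=[A; B; C; D; E] holding=-
step 4 (pickup(D)): towers=[A; B; C; E] holding=D
step 5 (stack(D, E)): towers=[A; B; C; E/D] holding=-
goal check: towers=[A; B; C; E/D] holding=- — reached (length 5, optimal by BFS)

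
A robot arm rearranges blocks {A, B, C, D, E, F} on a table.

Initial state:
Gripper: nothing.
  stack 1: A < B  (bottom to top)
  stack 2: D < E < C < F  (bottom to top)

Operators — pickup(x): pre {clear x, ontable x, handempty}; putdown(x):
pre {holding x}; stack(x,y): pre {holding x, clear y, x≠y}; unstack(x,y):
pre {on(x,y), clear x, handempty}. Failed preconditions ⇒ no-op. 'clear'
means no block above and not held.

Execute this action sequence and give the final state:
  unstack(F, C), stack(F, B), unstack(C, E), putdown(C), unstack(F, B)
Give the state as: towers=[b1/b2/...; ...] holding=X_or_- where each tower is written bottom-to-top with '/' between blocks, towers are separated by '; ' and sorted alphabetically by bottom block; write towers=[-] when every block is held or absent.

towers=[A/B; C; D/E] holding=F

step 1 (unstack(F, C)): towers=[A/B; D/E/C] holding=F
step 2 (stack(F, B)): towers=[A/B/F; D/E/C] holding=-
step 3 (unstack(C, E)): towers=[A/B/F; D/E] holding=C
step 4 (putdown(C)): towers=[A/B/F; C; D/E] holding=-
step 5 (unstack(F, B)): towers=[A/B; C; D/E] holding=F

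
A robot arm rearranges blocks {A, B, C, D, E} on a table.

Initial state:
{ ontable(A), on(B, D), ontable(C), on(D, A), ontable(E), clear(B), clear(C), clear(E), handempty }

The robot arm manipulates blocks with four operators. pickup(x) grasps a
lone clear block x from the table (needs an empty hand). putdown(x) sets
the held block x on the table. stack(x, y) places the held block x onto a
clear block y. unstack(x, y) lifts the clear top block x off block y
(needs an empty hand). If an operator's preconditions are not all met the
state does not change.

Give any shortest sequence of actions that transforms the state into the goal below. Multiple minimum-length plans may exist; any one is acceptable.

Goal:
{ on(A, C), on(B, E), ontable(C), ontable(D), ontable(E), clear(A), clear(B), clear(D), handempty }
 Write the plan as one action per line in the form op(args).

step 1 (unstack(B, D)): towers=[A/D; C; E] holding=B
step 2 (stack(B, E)): towers=[A/D; C; E/B] holding=-
step 3 (unstack(D, A)): towers=[A; C; E/B] holding=D
step 4 (putdown(D)): towers=[A; C; D; E/B] holding=-
step 5 (pickup(A)): towers=[C; D; E/B] holding=A
step 6 (stack(A, C)): towers=[C/A; D; E/B] holding=-
goal check: towers=[C/A; D; E/B] holding=- — reached (length 6, optimal by BFS)

unstack(B, D)
stack(B, E)
unstack(D, A)
putdown(D)
pickup(A)
stack(A, C)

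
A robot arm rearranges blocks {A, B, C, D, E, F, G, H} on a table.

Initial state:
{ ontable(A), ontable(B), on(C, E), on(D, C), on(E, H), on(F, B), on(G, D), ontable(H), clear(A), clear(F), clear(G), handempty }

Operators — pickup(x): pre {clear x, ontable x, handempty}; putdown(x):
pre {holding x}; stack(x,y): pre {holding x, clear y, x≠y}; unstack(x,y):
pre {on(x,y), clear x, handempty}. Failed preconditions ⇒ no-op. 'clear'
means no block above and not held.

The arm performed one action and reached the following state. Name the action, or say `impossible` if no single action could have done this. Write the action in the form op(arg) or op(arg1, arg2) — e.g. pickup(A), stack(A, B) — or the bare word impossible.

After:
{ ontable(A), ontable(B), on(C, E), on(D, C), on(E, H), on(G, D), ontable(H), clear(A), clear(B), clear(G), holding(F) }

target: towers=[A; B; H/E/C/D/G] holding=F
     unstack(G, D) → towers=[A; B/F; H/E/C/D] holding=G
         pickup(A) → towers=[B/F; H/E/C/D/G] holding=A
     unstack(F, B) → towers=[A; B; H/E/C/D/G] holding=F  ← match

unstack(F, B)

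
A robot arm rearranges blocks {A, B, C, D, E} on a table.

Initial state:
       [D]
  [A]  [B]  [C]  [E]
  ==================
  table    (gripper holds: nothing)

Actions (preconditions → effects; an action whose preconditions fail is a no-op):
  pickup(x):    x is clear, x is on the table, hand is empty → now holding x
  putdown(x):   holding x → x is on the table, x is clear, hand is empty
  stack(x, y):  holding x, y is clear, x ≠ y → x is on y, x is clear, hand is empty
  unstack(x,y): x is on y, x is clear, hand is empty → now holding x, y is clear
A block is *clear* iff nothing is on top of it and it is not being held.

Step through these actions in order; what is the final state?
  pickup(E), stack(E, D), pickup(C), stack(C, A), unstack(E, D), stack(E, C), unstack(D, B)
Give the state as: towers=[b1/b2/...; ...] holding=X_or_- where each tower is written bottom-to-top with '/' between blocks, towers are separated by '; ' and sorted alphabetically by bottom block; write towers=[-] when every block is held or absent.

step 1 (pickup(E)): towers=[A; B/D; C] holding=E
step 2 (stack(E, D)): towers=[A; B/D/E; C] holding=-
step 3 (pickup(C)): towers=[A; B/D/E] holding=C
step 4 (stack(C, A)): towers=[A/C; B/D/E] holding=-
step 5 (unstack(E, D)): towers=[A/C; B/D] holding=E
step 6 (stack(E, C)): towers=[A/C/E; B/D] holding=-
step 7 (unstack(D, B)): towers=[A/C/E; B] holding=D

towers=[A/C/E; B] holding=D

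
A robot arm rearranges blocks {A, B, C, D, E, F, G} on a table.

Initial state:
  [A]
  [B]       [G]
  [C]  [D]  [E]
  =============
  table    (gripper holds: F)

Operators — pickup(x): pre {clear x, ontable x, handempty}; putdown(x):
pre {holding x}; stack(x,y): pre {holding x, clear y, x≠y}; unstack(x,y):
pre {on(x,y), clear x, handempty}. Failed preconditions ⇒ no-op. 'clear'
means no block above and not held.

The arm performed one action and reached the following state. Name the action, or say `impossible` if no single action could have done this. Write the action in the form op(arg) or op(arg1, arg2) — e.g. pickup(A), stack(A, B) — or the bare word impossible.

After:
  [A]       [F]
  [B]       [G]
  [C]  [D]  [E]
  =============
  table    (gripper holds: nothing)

target: towers=[C/B/A; D; E/G/F] holding=-
        putdown(F) → towers=[C/B/A; D; E/G; F] holding=-
       stack(F, G) → towers=[C/B/A; D; E/G/F] holding=-  ← match
       stack(F, D) → towers=[C/B/A; D/F; E/G] holding=-
       stack(F, A) → towers=[C/B/A/F; D; E/G] holding=-

stack(F, G)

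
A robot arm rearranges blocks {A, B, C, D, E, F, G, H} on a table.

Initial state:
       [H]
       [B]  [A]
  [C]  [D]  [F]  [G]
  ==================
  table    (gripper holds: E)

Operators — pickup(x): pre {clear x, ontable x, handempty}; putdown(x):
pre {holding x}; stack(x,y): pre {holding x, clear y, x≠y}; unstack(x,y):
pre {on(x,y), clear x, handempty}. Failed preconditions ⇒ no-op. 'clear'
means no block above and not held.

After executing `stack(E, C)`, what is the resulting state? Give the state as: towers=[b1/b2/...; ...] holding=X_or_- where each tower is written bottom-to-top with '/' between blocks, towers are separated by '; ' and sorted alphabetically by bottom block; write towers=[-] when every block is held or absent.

before: towers=[C; D/B/H; F/A; G] holding=E
pre[stack(E, C)]: holding(E) ok, clear(C) ok, E≠C ok
all met → apply stack(E, C)
after:  towers=[C/E; D/B/H; F/A; G] holding=-

towers=[C/E; D/B/H; F/A; G] holding=-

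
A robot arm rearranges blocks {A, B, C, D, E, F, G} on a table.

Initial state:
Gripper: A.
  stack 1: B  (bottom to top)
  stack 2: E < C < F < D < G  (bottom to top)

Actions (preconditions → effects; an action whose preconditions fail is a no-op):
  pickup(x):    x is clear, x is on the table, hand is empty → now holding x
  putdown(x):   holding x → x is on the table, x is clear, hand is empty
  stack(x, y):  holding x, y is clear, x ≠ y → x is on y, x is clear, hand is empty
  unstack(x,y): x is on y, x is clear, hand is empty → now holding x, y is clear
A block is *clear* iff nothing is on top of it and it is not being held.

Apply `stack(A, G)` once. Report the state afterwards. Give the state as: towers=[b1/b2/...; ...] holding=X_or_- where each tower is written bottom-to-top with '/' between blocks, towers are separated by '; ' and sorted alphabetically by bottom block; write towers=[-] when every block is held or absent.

before: towers=[B; E/C/F/D/G] holding=A
pre[stack(A, G)]: holding(A) ✓, clear(G) ✓, A≠G ✓
all met → apply stack(A, G)
after:  towers=[B; E/C/F/D/G/A] holding=-

towers=[B; E/C/F/D/G/A] holding=-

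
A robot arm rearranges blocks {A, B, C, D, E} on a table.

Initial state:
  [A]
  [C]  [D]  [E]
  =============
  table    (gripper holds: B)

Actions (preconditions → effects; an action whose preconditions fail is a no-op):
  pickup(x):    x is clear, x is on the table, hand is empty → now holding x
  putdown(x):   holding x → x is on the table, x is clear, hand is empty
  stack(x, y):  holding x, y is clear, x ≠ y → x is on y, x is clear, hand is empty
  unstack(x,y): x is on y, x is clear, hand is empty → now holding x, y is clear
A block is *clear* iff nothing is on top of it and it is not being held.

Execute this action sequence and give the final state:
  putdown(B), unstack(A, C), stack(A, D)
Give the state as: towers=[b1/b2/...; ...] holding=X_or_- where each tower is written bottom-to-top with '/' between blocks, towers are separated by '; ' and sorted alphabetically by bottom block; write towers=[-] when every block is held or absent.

step 1 (putdown(B)): towers=[B; C/A; D; E] holding=-
step 2 (unstack(A, C)): towers=[B; C; D; E] holding=A
step 3 (stack(A, D)): towers=[B; C; D/A; E] holding=-

towers=[B; C; D/A; E] holding=-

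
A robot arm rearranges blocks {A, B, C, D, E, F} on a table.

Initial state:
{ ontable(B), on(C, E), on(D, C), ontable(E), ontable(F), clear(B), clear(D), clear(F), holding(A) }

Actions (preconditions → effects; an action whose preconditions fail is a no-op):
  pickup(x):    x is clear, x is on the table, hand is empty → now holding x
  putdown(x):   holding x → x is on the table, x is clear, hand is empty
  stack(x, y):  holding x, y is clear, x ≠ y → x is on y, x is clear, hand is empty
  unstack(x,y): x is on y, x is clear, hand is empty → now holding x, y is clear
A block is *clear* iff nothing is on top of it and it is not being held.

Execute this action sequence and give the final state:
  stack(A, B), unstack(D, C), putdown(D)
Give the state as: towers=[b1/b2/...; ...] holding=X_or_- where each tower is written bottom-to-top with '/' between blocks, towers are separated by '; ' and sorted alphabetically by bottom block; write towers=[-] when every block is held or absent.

step 1 (stack(A, B)): towers=[B/A; E/C/D; F] holding=-
step 2 (unstack(D, C)): towers=[B/A; E/C; F] holding=D
step 3 (putdown(D)): towers=[B/A; D; E/C; F] holding=-

towers=[B/A; D; E/C; F] holding=-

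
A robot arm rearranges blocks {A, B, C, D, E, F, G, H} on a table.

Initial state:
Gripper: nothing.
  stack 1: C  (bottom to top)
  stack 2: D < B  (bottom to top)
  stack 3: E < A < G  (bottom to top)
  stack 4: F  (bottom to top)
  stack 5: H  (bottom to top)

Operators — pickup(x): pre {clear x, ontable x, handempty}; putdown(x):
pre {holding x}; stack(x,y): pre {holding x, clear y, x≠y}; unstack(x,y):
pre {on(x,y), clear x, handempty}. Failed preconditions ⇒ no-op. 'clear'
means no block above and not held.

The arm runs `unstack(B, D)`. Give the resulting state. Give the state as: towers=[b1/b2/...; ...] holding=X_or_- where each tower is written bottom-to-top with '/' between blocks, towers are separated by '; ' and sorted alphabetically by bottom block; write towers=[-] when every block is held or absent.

towers=[C; D; E/A/G; F; H] holding=B

before: towers=[C; D/B; E/A/G; F; H] holding=-
pre[unstack(B, D)]: on(B,D) ok, clear(B) ok, handempty ok
all met → apply unstack(B, D)
after:  towers=[C; D; E/A/G; F; H] holding=B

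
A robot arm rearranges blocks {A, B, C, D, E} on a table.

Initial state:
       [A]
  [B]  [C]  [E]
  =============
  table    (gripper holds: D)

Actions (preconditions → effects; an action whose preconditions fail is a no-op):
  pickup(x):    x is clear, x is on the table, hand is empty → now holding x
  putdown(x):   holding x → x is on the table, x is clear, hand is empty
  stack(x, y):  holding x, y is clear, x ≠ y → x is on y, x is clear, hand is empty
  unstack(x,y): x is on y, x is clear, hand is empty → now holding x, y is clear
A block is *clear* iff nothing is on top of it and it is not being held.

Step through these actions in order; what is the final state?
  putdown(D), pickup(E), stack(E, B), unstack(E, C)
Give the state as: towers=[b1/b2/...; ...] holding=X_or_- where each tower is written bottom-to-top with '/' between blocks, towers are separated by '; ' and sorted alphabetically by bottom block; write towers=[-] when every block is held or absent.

step 1 (putdown(D)): towers=[B; C/A; D; E] holding=-
step 2 (pickup(E)): towers=[B; C/A; D] holding=E
step 3 (stack(E, B)): towers=[B/E; C/A; D] holding=-
step 4 (unstack(E, C)) [no-op]: towers=[B/E; C/A; D] holding=-

towers=[B/E; C/A; D] holding=-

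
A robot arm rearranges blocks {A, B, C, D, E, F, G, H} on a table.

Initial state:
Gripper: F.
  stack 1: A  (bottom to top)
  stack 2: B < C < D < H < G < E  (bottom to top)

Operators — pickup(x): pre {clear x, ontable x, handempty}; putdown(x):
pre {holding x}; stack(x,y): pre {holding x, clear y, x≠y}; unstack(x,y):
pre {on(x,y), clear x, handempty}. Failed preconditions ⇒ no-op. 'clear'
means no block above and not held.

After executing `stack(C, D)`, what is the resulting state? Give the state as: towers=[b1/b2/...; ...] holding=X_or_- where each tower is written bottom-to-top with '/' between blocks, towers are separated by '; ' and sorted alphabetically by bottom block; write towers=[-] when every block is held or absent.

before: towers=[A; B/C/D/H/G/E] holding=F
pre[stack(C, D)]: holding(C) no, clear(D) no, C≠D yes
holding(C), clear(D) unmet → stack(C, D) is a no-op
after:  towers=[A; B/C/D/H/G/E] holding=F

towers=[A; B/C/D/H/G/E] holding=F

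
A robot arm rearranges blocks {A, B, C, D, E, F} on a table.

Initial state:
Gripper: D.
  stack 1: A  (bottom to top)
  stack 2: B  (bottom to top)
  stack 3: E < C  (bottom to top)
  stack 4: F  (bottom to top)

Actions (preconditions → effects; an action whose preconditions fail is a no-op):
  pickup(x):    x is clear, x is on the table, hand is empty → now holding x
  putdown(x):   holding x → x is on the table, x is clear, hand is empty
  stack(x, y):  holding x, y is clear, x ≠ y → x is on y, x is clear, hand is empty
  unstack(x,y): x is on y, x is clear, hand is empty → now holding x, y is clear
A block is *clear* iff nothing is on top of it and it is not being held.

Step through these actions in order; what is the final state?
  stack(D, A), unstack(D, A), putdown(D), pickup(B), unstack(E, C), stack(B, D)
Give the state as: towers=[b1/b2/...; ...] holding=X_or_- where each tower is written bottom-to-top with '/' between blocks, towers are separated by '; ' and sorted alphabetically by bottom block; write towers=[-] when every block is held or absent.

towers=[A; D/B; E/C; F] holding=-

step 1 (stack(D, A)): towers=[A/D; B; E/C; F] holding=-
step 2 (unstack(D, A)): towers=[A; B; E/C; F] holding=D
step 3 (putdown(D)): towers=[A; B; D; E/C; F] holding=-
step 4 (pickup(B)): towers=[A; D; E/C; F] holding=B
step 5 (unstack(E, C)) [no-op]: towers=[A; D; E/C; F] holding=B
step 6 (stack(B, D)): towers=[A; D/B; E/C; F] holding=-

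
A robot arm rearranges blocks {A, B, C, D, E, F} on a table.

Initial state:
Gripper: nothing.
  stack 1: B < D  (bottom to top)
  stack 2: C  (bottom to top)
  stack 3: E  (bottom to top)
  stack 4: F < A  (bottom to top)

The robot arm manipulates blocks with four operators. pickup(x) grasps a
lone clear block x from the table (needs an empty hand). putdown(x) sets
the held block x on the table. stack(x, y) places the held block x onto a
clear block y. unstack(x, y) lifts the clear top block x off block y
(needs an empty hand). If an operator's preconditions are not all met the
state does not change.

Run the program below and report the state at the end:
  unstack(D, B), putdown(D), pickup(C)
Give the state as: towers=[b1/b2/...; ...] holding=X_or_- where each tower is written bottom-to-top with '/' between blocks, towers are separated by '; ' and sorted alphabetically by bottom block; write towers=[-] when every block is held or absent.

step 1 (unstack(D, B)): towers=[B; C; E; F/A] holding=D
step 2 (putdown(D)): towers=[B; C; D; E; F/A] holding=-
step 3 (pickup(C)): towers=[B; D; E; F/A] holding=C

towers=[B; D; E; F/A] holding=C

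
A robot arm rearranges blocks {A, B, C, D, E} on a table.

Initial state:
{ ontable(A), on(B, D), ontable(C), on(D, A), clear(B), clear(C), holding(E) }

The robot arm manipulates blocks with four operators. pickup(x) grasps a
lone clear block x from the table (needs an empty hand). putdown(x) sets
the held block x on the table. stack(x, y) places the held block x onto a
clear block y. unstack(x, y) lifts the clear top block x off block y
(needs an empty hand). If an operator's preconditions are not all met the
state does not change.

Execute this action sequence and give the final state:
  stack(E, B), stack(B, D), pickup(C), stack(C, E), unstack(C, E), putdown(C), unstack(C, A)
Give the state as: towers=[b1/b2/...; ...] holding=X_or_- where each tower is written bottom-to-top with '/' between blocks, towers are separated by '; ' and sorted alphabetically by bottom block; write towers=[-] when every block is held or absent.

towers=[A/D/B/E; C] holding=-

step 1 (stack(E, B)): towers=[A/D/B/E; C] holding=-
step 2 (stack(B, D)) [no-op]: towers=[A/D/B/E; C] holding=-
step 3 (pickup(C)): towers=[A/D/B/E] holding=C
step 4 (stack(C, E)): towers=[A/D/B/E/C] holding=-
step 5 (unstack(C, E)): towers=[A/D/B/E] holding=C
step 6 (putdown(C)): towers=[A/D/B/E; C] holding=-
step 7 (unstack(C, A)) [no-op]: towers=[A/D/B/E; C] holding=-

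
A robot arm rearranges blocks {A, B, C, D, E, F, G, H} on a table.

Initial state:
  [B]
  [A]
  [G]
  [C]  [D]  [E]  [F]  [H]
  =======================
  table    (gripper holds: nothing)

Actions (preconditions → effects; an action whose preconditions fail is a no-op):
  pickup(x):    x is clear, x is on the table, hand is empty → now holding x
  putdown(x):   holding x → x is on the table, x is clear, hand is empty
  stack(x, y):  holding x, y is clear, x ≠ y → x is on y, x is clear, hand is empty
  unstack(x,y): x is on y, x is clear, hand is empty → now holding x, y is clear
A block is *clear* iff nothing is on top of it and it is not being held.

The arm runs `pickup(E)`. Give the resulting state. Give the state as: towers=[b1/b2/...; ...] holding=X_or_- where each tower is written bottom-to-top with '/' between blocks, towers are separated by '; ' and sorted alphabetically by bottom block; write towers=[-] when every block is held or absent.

before: towers=[C/G/A/B; D; E; F; H] holding=-
pre[pickup(E)]: clear(E) ✓, ontable(E) ✓, handempty ✓
all met → apply pickup(E)
after:  towers=[C/G/A/B; D; F; H] holding=E

towers=[C/G/A/B; D; F; H] holding=E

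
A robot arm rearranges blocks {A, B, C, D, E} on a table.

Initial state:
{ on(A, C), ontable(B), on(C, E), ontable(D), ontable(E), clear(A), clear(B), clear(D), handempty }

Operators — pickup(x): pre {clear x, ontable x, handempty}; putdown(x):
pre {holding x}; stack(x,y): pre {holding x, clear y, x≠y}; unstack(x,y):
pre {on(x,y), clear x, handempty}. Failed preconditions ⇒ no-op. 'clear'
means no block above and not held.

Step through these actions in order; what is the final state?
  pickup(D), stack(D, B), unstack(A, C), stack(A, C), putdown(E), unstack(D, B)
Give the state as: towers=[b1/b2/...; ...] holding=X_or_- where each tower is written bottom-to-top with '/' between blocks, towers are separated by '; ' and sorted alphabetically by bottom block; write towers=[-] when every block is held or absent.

towers=[B; E/C/A] holding=D

step 1 (pickup(D)): towers=[B; E/C/A] holding=D
step 2 (stack(D, B)): towers=[B/D; E/C/A] holding=-
step 3 (unstack(A, C)): towers=[B/D; E/C] holding=A
step 4 (stack(A, C)): towers=[B/D; E/C/A] holding=-
step 5 (putdown(E)) [no-op]: towers=[B/D; E/C/A] holding=-
step 6 (unstack(D, B)): towers=[B; E/C/A] holding=D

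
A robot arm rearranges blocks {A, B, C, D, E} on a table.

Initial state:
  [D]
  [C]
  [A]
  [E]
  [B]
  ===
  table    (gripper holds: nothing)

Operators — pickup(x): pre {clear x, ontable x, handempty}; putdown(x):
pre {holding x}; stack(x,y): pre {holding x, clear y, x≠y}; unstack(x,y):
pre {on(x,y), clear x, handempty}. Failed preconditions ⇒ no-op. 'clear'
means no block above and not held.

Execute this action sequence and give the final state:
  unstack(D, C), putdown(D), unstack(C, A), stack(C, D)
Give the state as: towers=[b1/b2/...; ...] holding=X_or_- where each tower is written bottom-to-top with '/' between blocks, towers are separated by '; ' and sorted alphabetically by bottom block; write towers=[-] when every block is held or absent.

towers=[B/E/A; D/C] holding=-

step 1 (unstack(D, C)): towers=[B/E/A/C] holding=D
step 2 (putdown(D)): towers=[B/E/A/C; D] holding=-
step 3 (unstack(C, A)): towers=[B/E/A; D] holding=C
step 4 (stack(C, D)): towers=[B/E/A; D/C] holding=-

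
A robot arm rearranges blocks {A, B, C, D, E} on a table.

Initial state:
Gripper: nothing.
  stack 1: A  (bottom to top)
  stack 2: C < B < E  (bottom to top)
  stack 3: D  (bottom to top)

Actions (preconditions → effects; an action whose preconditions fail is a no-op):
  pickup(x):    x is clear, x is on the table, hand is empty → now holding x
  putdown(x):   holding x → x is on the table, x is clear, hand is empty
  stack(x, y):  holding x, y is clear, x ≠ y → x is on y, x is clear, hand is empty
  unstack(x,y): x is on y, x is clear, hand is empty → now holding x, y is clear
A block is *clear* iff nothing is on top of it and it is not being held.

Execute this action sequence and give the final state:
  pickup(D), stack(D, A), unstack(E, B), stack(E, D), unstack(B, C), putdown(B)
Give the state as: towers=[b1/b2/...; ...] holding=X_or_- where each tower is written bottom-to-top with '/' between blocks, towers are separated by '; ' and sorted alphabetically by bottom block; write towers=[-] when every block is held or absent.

step 1 (pickup(D)): towers=[A; C/B/E] holding=D
step 2 (stack(D, A)): towers=[A/D; C/B/E] holding=-
step 3 (unstack(E, B)): towers=[A/D; C/B] holding=E
step 4 (stack(E, D)): towers=[A/D/E; C/B] holding=-
step 5 (unstack(B, C)): towers=[A/D/E; C] holding=B
step 6 (putdown(B)): towers=[A/D/E; B; C] holding=-

towers=[A/D/E; B; C] holding=-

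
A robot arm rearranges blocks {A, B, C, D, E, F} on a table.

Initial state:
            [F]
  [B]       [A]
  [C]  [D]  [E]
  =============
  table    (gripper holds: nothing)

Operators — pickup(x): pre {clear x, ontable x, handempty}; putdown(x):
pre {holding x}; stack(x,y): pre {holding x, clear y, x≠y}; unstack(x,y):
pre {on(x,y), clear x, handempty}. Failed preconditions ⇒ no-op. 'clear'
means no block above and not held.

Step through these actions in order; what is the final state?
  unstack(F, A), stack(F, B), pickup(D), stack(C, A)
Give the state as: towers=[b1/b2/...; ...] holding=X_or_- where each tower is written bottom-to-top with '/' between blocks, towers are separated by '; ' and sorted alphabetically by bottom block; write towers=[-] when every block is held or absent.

towers=[C/B/F; E/A] holding=D

step 1 (unstack(F, A)): towers=[C/B; D; E/A] holding=F
step 2 (stack(F, B)): towers=[C/B/F; D; E/A] holding=-
step 3 (pickup(D)): towers=[C/B/F; E/A] holding=D
step 4 (stack(C, A)) [no-op]: towers=[C/B/F; E/A] holding=D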